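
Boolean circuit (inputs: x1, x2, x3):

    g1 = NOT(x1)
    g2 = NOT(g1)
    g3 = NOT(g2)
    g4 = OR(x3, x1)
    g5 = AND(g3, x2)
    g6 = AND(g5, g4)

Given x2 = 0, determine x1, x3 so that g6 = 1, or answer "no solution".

With x2 = 0 fixed, none of the 4 settings of x1, x3 give g6 = 1.
For example, with x1=1, x3=0:
g1 = NOT(x1) = NOT 1 = 0
g2 = NOT(g1) = NOT 0 = 1
g3 = NOT(g2) = NOT 1 = 0
g4 = OR(x3, x1) = OR(0, 1) = 1
g5 = AND(g3, x2) = AND(0, 0) = 0
g6 = AND(g5, g4) = AND(0, 1) = 0
giving g6 = 0 ≠ 1.

no solution exists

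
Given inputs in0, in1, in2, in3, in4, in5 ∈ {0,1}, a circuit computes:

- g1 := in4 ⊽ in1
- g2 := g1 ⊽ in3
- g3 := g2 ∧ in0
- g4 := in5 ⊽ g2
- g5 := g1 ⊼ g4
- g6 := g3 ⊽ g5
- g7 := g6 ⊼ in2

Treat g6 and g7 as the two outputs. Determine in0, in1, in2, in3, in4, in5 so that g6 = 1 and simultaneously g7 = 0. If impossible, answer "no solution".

Check with in0=0 in1=0 in2=1 in3=1 in4=0 in5=0:
g1 = in4 ⊽ in1 = 0 ⊽ 0 = 1
g2 = g1 ⊽ in3 = 1 ⊽ 1 = 0
g3 = g2 ∧ in0 = 0 ∧ 0 = 0
g4 = in5 ⊽ g2 = 0 ⊽ 0 = 1
g5 = g1 ⊼ g4 = 1 ⊼ 1 = 0
g6 = g3 ⊽ g5 = 0 ⊽ 0 = 1
g7 = g6 ⊼ in2 = 1 ⊼ 1 = 0
So g6 = 1 and g7 = 0.

in0=0 in1=0 in2=1 in3=1 in4=0 in5=0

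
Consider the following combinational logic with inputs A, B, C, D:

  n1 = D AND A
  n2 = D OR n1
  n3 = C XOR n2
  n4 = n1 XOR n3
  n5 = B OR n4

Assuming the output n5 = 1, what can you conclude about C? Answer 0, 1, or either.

either

Both values of C occur among assignments with n5 = 1:
  C=0: A=0, B=0, C=0, D=1
  C=1: A=0, B=0, C=1, D=0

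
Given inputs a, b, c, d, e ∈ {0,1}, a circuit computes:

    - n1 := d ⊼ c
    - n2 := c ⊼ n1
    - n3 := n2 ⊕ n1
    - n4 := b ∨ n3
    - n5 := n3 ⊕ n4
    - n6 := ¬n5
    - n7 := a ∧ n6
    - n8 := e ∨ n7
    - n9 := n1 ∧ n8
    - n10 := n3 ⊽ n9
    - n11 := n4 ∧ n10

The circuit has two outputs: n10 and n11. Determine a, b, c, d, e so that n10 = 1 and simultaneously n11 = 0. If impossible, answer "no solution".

a=0, b=0, c=0, d=1, e=0

Check with a=0, b=0, c=0, d=1, e=0:
n1 = d ⊼ c = 1 ⊼ 0 = 1
n2 = c ⊼ n1 = 0 ⊼ 1 = 1
n3 = n2 ⊕ n1 = 1 ⊕ 1 = 0
n4 = b ∨ n3 = 0 ∨ 0 = 0
n5 = n3 ⊕ n4 = 0 ⊕ 0 = 0
n6 = ¬n5 = ¬0 = 1
n7 = a ∧ n6 = 0 ∧ 1 = 0
n8 = e ∨ n7 = 0 ∨ 0 = 0
n9 = n1 ∧ n8 = 1 ∧ 0 = 0
n10 = n3 ⊽ n9 = 0 ⊽ 0 = 1
n11 = n4 ∧ n10 = 0 ∧ 1 = 0
So n10 = 1 and n11 = 0.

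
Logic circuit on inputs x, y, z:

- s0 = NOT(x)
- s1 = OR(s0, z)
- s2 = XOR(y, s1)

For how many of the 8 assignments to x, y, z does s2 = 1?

s2 = XOR(y, s1) must be 1, so y and s1 differ.
Enumerating the 8 input combinations, 4 give s2 = 1 and 4 give s2 = 0.

4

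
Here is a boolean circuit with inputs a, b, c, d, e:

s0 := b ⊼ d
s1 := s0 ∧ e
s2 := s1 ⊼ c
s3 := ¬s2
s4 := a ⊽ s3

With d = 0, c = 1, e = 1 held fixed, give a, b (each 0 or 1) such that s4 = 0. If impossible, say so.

a=0, b=0

s4 = a ⊽ s3 must be 0, so at least one of a, s3 is 1.
Check with d = 0, c = 1, e = 1 and a=0, b=0:
s0 = b ⊼ d = 0 ⊼ 0 = 1
s1 = s0 ∧ e = 1 ∧ 1 = 1
s2 = s1 ⊼ c = 1 ⊼ 1 = 0
s3 = ¬s2 = ¬0 = 1
s4 = a ⊽ s3 = 0 ⊽ 1 = 0
So s4 = 0.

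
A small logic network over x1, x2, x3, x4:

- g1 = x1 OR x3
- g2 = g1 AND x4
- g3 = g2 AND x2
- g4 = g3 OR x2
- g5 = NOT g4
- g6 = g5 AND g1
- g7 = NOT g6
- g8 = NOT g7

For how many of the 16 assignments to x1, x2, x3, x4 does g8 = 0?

10

g8 = NOT g7 must be 0, so g7 = 1.
g7 = NOT g6 must be 1, so g6 = 0.
g6 = g5 AND g1 must be 0, so at least one of g5, g1 is 0.
Enumerating the 16 input combinations, 10 give g8 = 0 and 6 give g8 = 1.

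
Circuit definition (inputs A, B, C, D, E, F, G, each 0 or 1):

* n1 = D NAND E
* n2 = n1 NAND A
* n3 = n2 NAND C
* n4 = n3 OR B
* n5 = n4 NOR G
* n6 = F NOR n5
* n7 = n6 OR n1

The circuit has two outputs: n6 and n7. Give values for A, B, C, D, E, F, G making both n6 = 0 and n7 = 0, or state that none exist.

A=0, B=0, C=0, D=1, E=1, F=1, G=1

Check with A=0, B=0, C=0, D=1, E=1, F=1, G=1:
n1 = D NAND E = 1 NAND 1 = 0
n2 = n1 NAND A = 0 NAND 0 = 1
n3 = n2 NAND C = 1 NAND 0 = 1
n4 = n3 OR B = 1 OR 0 = 1
n5 = n4 NOR G = 1 NOR 1 = 0
n6 = F NOR n5 = 1 NOR 0 = 0
n7 = n6 OR n1 = 0 OR 0 = 0
So n6 = 0 and n7 = 0.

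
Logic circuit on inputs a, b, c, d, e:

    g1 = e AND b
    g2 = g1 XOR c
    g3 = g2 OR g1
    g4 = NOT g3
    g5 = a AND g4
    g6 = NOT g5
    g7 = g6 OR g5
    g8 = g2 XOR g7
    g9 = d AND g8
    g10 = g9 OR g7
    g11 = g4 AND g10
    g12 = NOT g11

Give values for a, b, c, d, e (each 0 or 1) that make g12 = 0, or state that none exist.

a=0, b=1, c=0, d=0, e=0

Check with a=0, b=1, c=0, d=0, e=0:
g1 = e AND b = 0 AND 1 = 0
g2 = g1 XOR c = 0 XOR 0 = 0
g3 = g2 OR g1 = 0 OR 0 = 0
g4 = NOT g3 = NOT 0 = 1
g5 = a AND g4 = 0 AND 1 = 0
g6 = NOT g5 = NOT 0 = 1
g7 = g6 OR g5 = 1 OR 0 = 1
g8 = g2 XOR g7 = 0 XOR 1 = 1
g9 = d AND g8 = 0 AND 1 = 0
g10 = g9 OR g7 = 0 OR 1 = 1
g11 = g4 AND g10 = 1 AND 1 = 1
g12 = NOT g11 = NOT 1 = 0
So g12 = 0 as required.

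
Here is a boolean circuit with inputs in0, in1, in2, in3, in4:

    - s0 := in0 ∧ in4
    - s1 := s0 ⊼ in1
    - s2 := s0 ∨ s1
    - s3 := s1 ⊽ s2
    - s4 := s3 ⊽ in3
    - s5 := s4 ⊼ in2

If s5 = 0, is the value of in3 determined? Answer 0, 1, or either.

s5 = s4 ⊼ in2 must be 0, so both s4 = 1 and in2 = 1.
s4 = s3 ⊽ in3 must be 1, so both s3 = 0 and in3 = 0.
s3 = s1 ⊽ s2 must be 0, so at least one of s1, s2 is 1.
Every assignment with s5 = 0 has in3 = 0; there are 8 such assignment(s).

0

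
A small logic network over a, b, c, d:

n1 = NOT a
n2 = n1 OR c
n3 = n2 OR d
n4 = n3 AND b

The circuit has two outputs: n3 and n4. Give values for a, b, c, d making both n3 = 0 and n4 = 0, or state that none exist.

Check with a=1 b=1 c=0 d=0:
n1 = NOT a = NOT 1 = 0
n2 = n1 OR c = 0 OR 0 = 0
n3 = n2 OR d = 0 OR 0 = 0
n4 = n3 AND b = 0 AND 1 = 0
So n3 = 0 and n4 = 0.

a=1 b=1 c=0 d=0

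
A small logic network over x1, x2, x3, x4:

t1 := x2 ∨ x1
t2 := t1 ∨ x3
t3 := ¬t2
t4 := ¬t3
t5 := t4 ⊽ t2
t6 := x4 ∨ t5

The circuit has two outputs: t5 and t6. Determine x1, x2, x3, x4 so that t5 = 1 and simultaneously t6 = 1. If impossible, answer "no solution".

Check with x1=0, x2=0, x3=0, x4=1:
t1 = x2 ∨ x1 = 0 ∨ 0 = 0
t2 = t1 ∨ x3 = 0 ∨ 0 = 0
t3 = ¬t2 = ¬0 = 1
t4 = ¬t3 = ¬1 = 0
t5 = t4 ⊽ t2 = 0 ⊽ 0 = 1
t6 = x4 ∨ t5 = 1 ∨ 1 = 1
So t5 = 1 and t6 = 1.

x1=0, x2=0, x3=0, x4=1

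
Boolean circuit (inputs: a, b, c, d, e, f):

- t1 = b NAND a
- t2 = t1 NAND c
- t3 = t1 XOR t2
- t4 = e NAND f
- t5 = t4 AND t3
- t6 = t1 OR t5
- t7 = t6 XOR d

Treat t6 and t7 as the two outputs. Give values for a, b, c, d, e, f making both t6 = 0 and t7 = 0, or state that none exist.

Check with a=1 b=1 c=1 d=0 e=1 f=1:
t1 = b NAND a = 1 NAND 1 = 0
t2 = t1 NAND c = 0 NAND 1 = 1
t3 = t1 XOR t2 = 0 XOR 1 = 1
t4 = e NAND f = 1 NAND 1 = 0
t5 = t4 AND t3 = 0 AND 1 = 0
t6 = t1 OR t5 = 0 OR 0 = 0
t7 = t6 XOR d = 0 XOR 0 = 0
So t6 = 0 and t7 = 0.

a=1 b=1 c=1 d=0 e=1 f=1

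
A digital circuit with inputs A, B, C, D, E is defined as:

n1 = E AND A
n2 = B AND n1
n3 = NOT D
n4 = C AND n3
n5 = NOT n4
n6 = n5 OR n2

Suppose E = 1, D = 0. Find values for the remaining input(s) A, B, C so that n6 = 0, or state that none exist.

A=0 B=1 C=1

Check with E = 1, D = 0 and A=0, B=1, C=1:
n1 = E AND A = 1 AND 0 = 0
n2 = B AND n1 = 1 AND 0 = 0
n3 = NOT D = NOT 0 = 1
n4 = C AND n3 = 1 AND 1 = 1
n5 = NOT n4 = NOT 1 = 0
n6 = n5 OR n2 = 0 OR 0 = 0
So n6 = 0.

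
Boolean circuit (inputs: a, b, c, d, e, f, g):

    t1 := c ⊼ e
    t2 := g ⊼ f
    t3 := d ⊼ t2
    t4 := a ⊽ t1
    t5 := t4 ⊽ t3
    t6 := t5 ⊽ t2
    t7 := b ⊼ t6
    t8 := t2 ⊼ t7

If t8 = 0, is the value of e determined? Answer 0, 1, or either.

either

Both values of e occur among assignments with t8 = 0:
  e=0: a=0, b=0, c=0, d=0, e=0, f=0, g=0
  e=1: a=0, b=0, c=0, d=0, e=1, f=0, g=0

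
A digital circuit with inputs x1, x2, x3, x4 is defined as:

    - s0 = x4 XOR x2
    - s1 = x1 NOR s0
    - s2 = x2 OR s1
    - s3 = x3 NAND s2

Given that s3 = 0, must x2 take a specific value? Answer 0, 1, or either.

either

Both values of x2 occur among assignments with s3 = 0:
  x2=0: x1=0, x2=0, x3=1, x4=0
  x2=1: x1=0, x2=1, x3=1, x4=0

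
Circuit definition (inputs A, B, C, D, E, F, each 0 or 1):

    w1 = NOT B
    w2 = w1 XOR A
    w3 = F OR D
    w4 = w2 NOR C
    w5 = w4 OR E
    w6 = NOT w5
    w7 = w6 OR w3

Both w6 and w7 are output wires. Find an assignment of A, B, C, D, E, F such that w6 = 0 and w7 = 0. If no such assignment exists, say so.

Check with A=1, B=0, C=0, D=0, E=1, F=0:
w1 = NOT B = NOT 0 = 1
w2 = w1 XOR A = 1 XOR 1 = 0
w3 = F OR D = 0 OR 0 = 0
w4 = w2 NOR C = 0 NOR 0 = 1
w5 = w4 OR E = 1 OR 1 = 1
w6 = NOT w5 = NOT 1 = 0
w7 = w6 OR w3 = 0 OR 0 = 0
So w6 = 0 and w7 = 0.

A=1, B=0, C=0, D=0, E=1, F=0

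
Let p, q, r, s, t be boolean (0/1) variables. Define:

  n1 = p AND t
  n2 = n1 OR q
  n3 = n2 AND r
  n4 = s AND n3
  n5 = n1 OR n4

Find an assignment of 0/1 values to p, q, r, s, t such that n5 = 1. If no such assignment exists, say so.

Check with p=1, q=1, r=0, s=1, t=1:
n1 = p AND t = 1 AND 1 = 1
n2 = n1 OR q = 1 OR 1 = 1
n3 = n2 AND r = 1 AND 0 = 0
n4 = s AND n3 = 1 AND 0 = 0
n5 = n1 OR n4 = 1 OR 0 = 1
So n5 = 1 as required.

p=1, q=1, r=0, s=1, t=1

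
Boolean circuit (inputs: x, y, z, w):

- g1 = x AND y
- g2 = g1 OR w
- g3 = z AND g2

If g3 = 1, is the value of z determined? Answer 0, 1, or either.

1

g3 = z AND g2 must be 1, so both z = 1 and g2 = 1.
g2 = g1 OR w must be 1, so at least one of g1, w is 1.
Every assignment with g3 = 1 has z = 1; there are 5 such assignment(s).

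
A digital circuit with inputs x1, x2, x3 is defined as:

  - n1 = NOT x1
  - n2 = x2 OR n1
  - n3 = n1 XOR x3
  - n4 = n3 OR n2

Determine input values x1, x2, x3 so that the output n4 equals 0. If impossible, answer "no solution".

x1=1, x2=0, x3=0

n4 = n3 OR n2 must be 0, so both n3 = 0 and n2 = 0.
n3 = n1 XOR x3 must be 0, so n1 and x3 are equal.
Check with x1=1, x2=0, x3=0:
n1 = NOT x1 = NOT 1 = 0
n2 = x2 OR n1 = 0 OR 0 = 0
n3 = n1 XOR x3 = 0 XOR 0 = 0
n4 = n3 OR n2 = 0 OR 0 = 0
So n4 = 0 as required.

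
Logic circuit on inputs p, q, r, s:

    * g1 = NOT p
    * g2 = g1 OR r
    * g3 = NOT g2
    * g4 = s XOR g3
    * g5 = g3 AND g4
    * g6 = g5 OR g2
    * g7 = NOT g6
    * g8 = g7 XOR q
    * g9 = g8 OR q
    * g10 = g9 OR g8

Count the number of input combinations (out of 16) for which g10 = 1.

9

g10 = g9 OR g8 must be 1, so at least one of g9, g8 is 1.
Enumerating the 16 input combinations, 9 give g10 = 1 and 7 give g10 = 0.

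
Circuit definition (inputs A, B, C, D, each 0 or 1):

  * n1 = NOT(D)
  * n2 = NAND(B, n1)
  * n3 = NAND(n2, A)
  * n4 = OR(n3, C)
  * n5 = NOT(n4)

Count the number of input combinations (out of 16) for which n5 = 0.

13

n5 = NOT(n4) must be 0, so n4 = 1.
n4 = OR(n3, C) must be 1, so at least one of n3, C is 1.
Enumerating the 16 input combinations, 13 give n5 = 0 and 3 give n5 = 1.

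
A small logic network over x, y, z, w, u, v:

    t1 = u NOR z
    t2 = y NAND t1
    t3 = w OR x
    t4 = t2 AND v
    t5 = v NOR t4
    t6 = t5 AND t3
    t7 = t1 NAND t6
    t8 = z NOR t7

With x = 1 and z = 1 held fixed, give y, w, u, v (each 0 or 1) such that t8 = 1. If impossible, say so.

no solution exists

With x = 1 and z = 1 fixed, none of the 16 settings of y, w, u, v give t8 = 1.
For example, with y=0, w=0, u=1, v=0:
t1 = u NOR z = 1 NOR 1 = 0
t2 = y NAND t1 = 0 NAND 0 = 1
t3 = w OR x = 0 OR 1 = 1
t4 = t2 AND v = 1 AND 0 = 0
t5 = v NOR t4 = 0 NOR 0 = 1
t6 = t5 AND t3 = 1 AND 1 = 1
t7 = t1 NAND t6 = 0 NAND 1 = 1
t8 = z NOR t7 = 1 NOR 1 = 0
giving t8 = 0 ≠ 1.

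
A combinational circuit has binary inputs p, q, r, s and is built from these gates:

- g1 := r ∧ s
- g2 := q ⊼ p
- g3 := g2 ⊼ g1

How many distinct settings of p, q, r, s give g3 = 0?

g3 = g2 ⊼ g1 must be 0, so both g2 = 1 and g1 = 1.
g2 = q ⊼ p must be 1, so at least one of q, p is 0.
g1 = r ∧ s must be 1, so both r = 1 and s = 1.
Enumerating the 16 input combinations, 3 give g3 = 0 and 13 give g3 = 1.

3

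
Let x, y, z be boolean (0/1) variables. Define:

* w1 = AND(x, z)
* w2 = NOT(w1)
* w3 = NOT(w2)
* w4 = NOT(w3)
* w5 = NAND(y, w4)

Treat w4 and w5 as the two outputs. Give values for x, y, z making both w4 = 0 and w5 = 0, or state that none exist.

no solution exists

Across all 8 input combinations, none give both w4 = 0 and w5 = 0.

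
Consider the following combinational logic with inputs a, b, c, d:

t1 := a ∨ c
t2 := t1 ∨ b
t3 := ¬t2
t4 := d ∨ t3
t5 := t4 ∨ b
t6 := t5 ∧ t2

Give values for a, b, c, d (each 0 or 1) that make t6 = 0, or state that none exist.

t6 = t5 ∧ t2 must be 0, so at least one of t5, t2 is 0.
Check with a=1, b=0, c=0, d=0:
t1 = a ∨ c = 1 ∨ 0 = 1
t2 = t1 ∨ b = 1 ∨ 0 = 1
t3 = ¬t2 = ¬1 = 0
t4 = d ∨ t3 = 0 ∨ 0 = 0
t5 = t4 ∨ b = 0 ∨ 0 = 0
t6 = t5 ∧ t2 = 0 ∧ 1 = 0
So t6 = 0 as required.

a=1, b=0, c=0, d=0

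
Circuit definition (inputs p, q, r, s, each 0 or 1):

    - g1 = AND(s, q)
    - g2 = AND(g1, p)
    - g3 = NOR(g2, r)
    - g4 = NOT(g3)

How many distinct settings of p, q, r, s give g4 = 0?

7

g4 = NOT(g3) must be 0, so g3 = 1.
g3 = NOR(g2, r) must be 1, so both g2 = 0 and r = 0.
Enumerating the 16 input combinations, 7 give g4 = 0 and 9 give g4 = 1.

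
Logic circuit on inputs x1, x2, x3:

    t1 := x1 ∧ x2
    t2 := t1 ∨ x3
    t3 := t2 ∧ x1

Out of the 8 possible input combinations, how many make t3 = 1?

3

t3 = t2 ∧ x1 must be 1, so both t2 = 1 and x1 = 1.
t2 = t1 ∨ x3 must be 1, so at least one of t1, x3 is 1.
Satisfying assignments:
  x1=1, x2=0, x3=1
  x1=1, x2=1, x3=0
  x1=1, x2=1, x3=1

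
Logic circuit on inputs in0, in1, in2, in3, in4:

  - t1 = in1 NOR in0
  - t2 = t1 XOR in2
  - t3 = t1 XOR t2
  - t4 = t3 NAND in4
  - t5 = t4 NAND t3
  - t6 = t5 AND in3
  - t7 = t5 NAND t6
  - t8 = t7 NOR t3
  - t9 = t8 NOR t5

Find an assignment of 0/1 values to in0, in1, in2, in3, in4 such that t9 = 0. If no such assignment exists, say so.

Check with in0=1, in1=0, in2=0, in3=1, in4=0:
t1 = in1 NOR in0 = 0 NOR 1 = 0
t2 = t1 XOR in2 = 0 XOR 0 = 0
t3 = t1 XOR t2 = 0 XOR 0 = 0
t4 = t3 NAND in4 = 0 NAND 0 = 1
t5 = t4 NAND t3 = 1 NAND 0 = 1
t6 = t5 AND in3 = 1 AND 1 = 1
t7 = t5 NAND t6 = 1 NAND 1 = 0
t8 = t7 NOR t3 = 0 NOR 0 = 1
t9 = t8 NOR t5 = 1 NOR 1 = 0
So t9 = 0 as required.

in0=1, in1=0, in2=0, in3=1, in4=0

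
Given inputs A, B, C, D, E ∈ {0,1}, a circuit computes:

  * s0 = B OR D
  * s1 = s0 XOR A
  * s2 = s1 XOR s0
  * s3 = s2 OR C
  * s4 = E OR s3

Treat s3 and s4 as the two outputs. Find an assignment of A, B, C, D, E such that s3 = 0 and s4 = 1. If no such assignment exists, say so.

A=0 B=0 C=0 D=0 E=1

Check with A=0 B=0 C=0 D=0 E=1:
s0 = B OR D = 0 OR 0 = 0
s1 = s0 XOR A = 0 XOR 0 = 0
s2 = s1 XOR s0 = 0 XOR 0 = 0
s3 = s2 OR C = 0 OR 0 = 0
s4 = E OR s3 = 1 OR 0 = 1
So s3 = 0 and s4 = 1.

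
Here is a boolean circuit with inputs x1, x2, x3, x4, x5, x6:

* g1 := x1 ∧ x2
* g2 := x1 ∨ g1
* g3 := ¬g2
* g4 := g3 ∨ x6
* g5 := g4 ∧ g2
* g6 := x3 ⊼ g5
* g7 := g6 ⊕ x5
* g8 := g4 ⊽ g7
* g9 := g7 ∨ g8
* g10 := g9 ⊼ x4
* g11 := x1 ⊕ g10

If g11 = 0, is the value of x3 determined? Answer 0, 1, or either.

Both values of x3 occur among assignments with g11 = 0:
  x3=0: x1=0, x2=0, x3=0, x4=1, x5=0, x6=0
  x3=1: x1=0, x2=0, x3=1, x4=1, x5=0, x6=0

either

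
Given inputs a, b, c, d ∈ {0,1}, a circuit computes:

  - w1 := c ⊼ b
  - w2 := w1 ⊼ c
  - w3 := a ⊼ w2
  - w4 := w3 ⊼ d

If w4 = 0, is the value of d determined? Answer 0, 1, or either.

1

w4 = w3 ⊼ d must be 0, so both w3 = 1 and d = 1.
w3 = a ⊼ w2 must be 1, so at least one of a, w2 is 0.
Every assignment with w4 = 0 has d = 1; there are 5 such assignment(s).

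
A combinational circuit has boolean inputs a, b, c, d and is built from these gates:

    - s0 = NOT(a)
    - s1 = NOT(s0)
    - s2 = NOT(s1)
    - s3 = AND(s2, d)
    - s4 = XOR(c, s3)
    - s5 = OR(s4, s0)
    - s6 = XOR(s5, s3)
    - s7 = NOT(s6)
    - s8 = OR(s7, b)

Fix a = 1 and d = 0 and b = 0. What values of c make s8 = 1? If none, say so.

c=0

s8 = OR(s7, b) must be 1, so at least one of s7, b is 1.
Check with a = 1 and d = 0 and b = 0 and c=0:
s0 = NOT(a) = NOT 1 = 0
s1 = NOT(s0) = NOT 0 = 1
s2 = NOT(s1) = NOT 1 = 0
s3 = AND(s2, d) = AND(0, 0) = 0
s4 = XOR(c, s3) = XOR(0, 0) = 0
s5 = OR(s4, s0) = OR(0, 0) = 0
s6 = XOR(s5, s3) = XOR(0, 0) = 0
s7 = NOT(s6) = NOT 0 = 1
s8 = OR(s7, b) = OR(1, 0) = 1
So s8 = 1.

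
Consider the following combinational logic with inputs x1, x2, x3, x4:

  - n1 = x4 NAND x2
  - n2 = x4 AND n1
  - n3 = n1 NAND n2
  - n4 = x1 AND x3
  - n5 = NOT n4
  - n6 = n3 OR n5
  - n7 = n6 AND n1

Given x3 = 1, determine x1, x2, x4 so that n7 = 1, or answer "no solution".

n7 = n6 AND n1 must be 1, so both n6 = 1 and n1 = 1.
n6 = n3 OR n5 must be 1, so at least one of n3, n5 is 1.
Check with x3 = 1 and x1=1, x2=1, x4=0:
n1 = x4 NAND x2 = 0 NAND 1 = 1
n2 = x4 AND n1 = 0 AND 1 = 0
n3 = n1 NAND n2 = 1 NAND 0 = 1
n4 = x1 AND x3 = 1 AND 1 = 1
n5 = NOT n4 = NOT 1 = 0
n6 = n3 OR n5 = 1 OR 0 = 1
n7 = n6 AND n1 = 1 AND 1 = 1
So n7 = 1.

x1=1, x2=1, x4=0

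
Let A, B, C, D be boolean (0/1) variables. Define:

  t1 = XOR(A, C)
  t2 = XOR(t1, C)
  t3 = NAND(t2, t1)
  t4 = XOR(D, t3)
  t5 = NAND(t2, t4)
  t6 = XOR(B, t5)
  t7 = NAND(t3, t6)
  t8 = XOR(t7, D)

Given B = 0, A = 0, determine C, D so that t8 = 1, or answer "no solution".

C=0, D=1

Check with B = 0, A = 0 and C=0, D=1:
t1 = XOR(A, C) = XOR(0, 0) = 0
t2 = XOR(t1, C) = XOR(0, 0) = 0
t3 = NAND(t2, t1) = NAND(0, 0) = 1
t4 = XOR(D, t3) = XOR(1, 1) = 0
t5 = NAND(t2, t4) = NAND(0, 0) = 1
t6 = XOR(B, t5) = XOR(0, 1) = 1
t7 = NAND(t3, t6) = NAND(1, 1) = 0
t8 = XOR(t7, D) = XOR(0, 1) = 1
So t8 = 1.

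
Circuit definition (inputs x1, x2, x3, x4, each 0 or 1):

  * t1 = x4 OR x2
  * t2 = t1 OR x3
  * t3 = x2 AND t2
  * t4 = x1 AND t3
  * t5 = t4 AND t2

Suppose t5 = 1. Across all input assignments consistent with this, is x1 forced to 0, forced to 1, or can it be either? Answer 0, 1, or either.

1

t5 = t4 AND t2 must be 1, so both t4 = 1 and t2 = 1.
t4 = x1 AND t3 must be 1, so both x1 = 1 and t3 = 1.
Every assignment with t5 = 1 has x1 = 1; there are 4 such assignment(s).
  x1=1, x2=1, x3=0, x4=0
  x1=1, x2=1, x3=0, x4=1
  x1=1, x2=1, x3=1, x4=0
  x1=1, x2=1, x3=1, x4=1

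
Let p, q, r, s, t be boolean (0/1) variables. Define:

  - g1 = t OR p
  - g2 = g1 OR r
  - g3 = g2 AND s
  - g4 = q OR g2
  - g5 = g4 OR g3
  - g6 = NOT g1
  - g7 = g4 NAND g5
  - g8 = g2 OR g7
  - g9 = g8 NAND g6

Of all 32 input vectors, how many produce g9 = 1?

g9 = g8 NAND g6 must be 1, so at least one of g8, g6 is 0.
Enumerating the 32 input combinations, 26 give g9 = 1 and 6 give g9 = 0.

26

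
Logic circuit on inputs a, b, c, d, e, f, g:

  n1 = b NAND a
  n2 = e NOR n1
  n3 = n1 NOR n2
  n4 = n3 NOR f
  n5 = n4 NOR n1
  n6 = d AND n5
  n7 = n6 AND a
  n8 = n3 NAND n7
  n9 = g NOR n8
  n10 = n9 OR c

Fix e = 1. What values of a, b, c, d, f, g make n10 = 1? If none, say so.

a=0 b=1 c=1 d=1 f=1 g=0

n10 = n9 OR c must be 1, so at least one of n9, c is 1.
Check with e = 1 and a=0, b=1, c=1, d=1, f=1, g=0:
n1 = b NAND a = 1 NAND 0 = 1
n2 = e NOR n1 = 1 NOR 1 = 0
n3 = n1 NOR n2 = 1 NOR 0 = 0
n4 = n3 NOR f = 0 NOR 1 = 0
n5 = n4 NOR n1 = 0 NOR 1 = 0
n6 = d AND n5 = 1 AND 0 = 0
n7 = n6 AND a = 0 AND 0 = 0
n8 = n3 NAND n7 = 0 NAND 0 = 1
n9 = g NOR n8 = 0 NOR 1 = 0
n10 = n9 OR c = 0 OR 1 = 1
So n10 = 1.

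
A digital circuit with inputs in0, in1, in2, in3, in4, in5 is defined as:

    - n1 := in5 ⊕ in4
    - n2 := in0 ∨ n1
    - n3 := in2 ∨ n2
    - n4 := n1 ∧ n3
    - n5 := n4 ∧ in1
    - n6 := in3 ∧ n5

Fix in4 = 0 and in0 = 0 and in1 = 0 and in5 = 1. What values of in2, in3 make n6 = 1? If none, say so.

With in4 = 0 and in0 = 0 and in1 = 0 and in5 = 1 fixed, none of the 4 settings of in2, in3 give n6 = 1.
For example, with in2=0, in3=1:
n1 = in5 ⊕ in4 = 1 ⊕ 0 = 1
n2 = in0 ∨ n1 = 0 ∨ 1 = 1
n3 = in2 ∨ n2 = 0 ∨ 1 = 1
n4 = n1 ∧ n3 = 1 ∧ 1 = 1
n5 = n4 ∧ in1 = 1 ∧ 0 = 0
n6 = in3 ∧ n5 = 1 ∧ 0 = 0
giving n6 = 0 ≠ 1.

no solution exists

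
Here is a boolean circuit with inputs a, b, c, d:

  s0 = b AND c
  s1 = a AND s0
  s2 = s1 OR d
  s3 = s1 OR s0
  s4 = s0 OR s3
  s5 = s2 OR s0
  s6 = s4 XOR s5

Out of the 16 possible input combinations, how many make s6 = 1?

6

s6 = s4 XOR s5 must be 1, so s4 and s5 differ.
Satisfying assignments:
  a=0, b=0, c=0, d=1
  a=0, b=0, c=1, d=1
  a=0, b=1, c=0, d=1
  a=1, b=0, c=0, d=1
  a=1, b=0, c=1, d=1
  a=1, b=1, c=0, d=1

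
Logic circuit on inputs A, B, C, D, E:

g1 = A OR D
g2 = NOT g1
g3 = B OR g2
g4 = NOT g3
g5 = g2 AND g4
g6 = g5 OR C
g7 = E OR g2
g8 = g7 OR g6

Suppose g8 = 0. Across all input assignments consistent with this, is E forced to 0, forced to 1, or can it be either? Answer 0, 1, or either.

0

g8 = g7 OR g6 must be 0, so both g7 = 0 and g6 = 0.
g7 = E OR g2 must be 0, so both E = 0 and g2 = 0.
Every assignment with g8 = 0 has E = 0; there are 6 such assignment(s).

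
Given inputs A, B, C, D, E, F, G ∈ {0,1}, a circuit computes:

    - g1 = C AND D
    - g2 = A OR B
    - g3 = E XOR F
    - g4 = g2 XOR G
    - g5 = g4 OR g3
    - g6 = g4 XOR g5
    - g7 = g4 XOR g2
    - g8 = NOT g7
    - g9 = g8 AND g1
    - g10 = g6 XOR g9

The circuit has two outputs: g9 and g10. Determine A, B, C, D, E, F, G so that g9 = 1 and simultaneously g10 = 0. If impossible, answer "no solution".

A=0, B=0, C=1, D=1, E=1, F=0, G=0

Check with A=0, B=0, C=1, D=1, E=1, F=0, G=0:
g1 = C AND D = 1 AND 1 = 1
g2 = A OR B = 0 OR 0 = 0
g3 = E XOR F = 1 XOR 0 = 1
g4 = g2 XOR G = 0 XOR 0 = 0
g5 = g4 OR g3 = 0 OR 1 = 1
g6 = g4 XOR g5 = 0 XOR 1 = 1
g7 = g4 XOR g2 = 0 XOR 0 = 0
g8 = NOT g7 = NOT 0 = 1
g9 = g8 AND g1 = 1 AND 1 = 1
g10 = g6 XOR g9 = 1 XOR 1 = 0
So g9 = 1 and g10 = 0.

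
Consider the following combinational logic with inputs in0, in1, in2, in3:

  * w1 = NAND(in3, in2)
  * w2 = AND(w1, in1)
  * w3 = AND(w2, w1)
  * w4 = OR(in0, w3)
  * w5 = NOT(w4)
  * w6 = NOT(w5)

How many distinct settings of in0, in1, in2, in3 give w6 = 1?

11

w6 = NOT(w5) must be 1, so w5 = 0.
Enumerating the 16 input combinations, 11 give w6 = 1 and 5 give w6 = 0.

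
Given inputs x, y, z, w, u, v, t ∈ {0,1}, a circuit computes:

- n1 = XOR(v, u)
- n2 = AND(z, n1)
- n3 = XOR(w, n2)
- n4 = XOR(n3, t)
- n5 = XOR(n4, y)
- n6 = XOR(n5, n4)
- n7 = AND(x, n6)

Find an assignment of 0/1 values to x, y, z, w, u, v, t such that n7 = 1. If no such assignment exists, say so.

Check with x=1, y=1, z=1, w=0, u=1, v=0, t=0:
n1 = XOR(v, u) = XOR(0, 1) = 1
n2 = AND(z, n1) = AND(1, 1) = 1
n3 = XOR(w, n2) = XOR(0, 1) = 1
n4 = XOR(n3, t) = XOR(1, 0) = 1
n5 = XOR(n4, y) = XOR(1, 1) = 0
n6 = XOR(n5, n4) = XOR(0, 1) = 1
n7 = AND(x, n6) = AND(1, 1) = 1
So n7 = 1 as required.

x=1, y=1, z=1, w=0, u=1, v=0, t=0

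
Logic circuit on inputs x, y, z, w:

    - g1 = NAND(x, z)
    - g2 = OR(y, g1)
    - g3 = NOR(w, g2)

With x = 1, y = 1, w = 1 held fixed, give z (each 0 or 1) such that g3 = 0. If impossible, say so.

z=0

g3 = NOR(w, g2) must be 0, so at least one of w, g2 is 1.
Check with x = 1, y = 1, w = 1 and z=0:
g1 = NAND(x, z) = NAND(1, 0) = 1
g2 = OR(y, g1) = OR(1, 1) = 1
g3 = NOR(w, g2) = NOR(1, 1) = 0
So g3 = 0.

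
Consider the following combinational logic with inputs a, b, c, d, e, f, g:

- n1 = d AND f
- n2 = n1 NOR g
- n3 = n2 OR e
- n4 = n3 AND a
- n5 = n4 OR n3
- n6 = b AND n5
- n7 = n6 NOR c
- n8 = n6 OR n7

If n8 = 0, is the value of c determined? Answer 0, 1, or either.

1

n8 = n6 OR n7 must be 0, so both n6 = 0 and n7 = 0.
Every assignment with n8 = 0 has c = 1; there are 42 such assignment(s).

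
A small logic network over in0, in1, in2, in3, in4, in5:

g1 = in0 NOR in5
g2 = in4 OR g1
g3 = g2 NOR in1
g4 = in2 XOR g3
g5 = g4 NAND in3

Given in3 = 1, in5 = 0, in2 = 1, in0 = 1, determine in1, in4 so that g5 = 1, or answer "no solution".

Check with in3 = 1, in5 = 0, in2 = 1, in0 = 1 and in1=0, in4=0:
g1 = in0 NOR in5 = 1 NOR 0 = 0
g2 = in4 OR g1 = 0 OR 0 = 0
g3 = g2 NOR in1 = 0 NOR 0 = 1
g4 = in2 XOR g3 = 1 XOR 1 = 0
g5 = g4 NAND in3 = 0 NAND 1 = 1
So g5 = 1.

in1=0 in4=0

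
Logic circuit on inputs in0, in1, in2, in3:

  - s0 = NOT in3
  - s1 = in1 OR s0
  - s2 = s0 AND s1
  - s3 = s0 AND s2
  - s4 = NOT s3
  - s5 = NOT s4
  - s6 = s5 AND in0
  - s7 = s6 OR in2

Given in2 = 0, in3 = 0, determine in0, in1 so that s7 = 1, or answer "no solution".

in0=1, in1=0

s7 = s6 OR in2 must be 1, so at least one of s6, in2 is 1.
Check with in2 = 0, in3 = 0 and in0=1, in1=0:
s0 = NOT in3 = NOT 0 = 1
s1 = in1 OR s0 = 0 OR 1 = 1
s2 = s0 AND s1 = 1 AND 1 = 1
s3 = s0 AND s2 = 1 AND 1 = 1
s4 = NOT s3 = NOT 1 = 0
s5 = NOT s4 = NOT 0 = 1
s6 = s5 AND in0 = 1 AND 1 = 1
s7 = s6 OR in2 = 1 OR 0 = 1
So s7 = 1.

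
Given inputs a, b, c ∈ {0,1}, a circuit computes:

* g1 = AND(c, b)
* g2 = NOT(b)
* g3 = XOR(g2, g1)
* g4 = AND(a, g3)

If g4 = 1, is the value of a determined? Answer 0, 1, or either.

1

g4 = AND(a, g3) must be 1, so both a = 1 and g3 = 1.
g3 = XOR(g2, g1) must be 1, so g2 and g1 differ.
Every assignment with g4 = 1 has a = 1; there are 3 such assignment(s).
  a=1, b=0, c=0
  a=1, b=0, c=1
  a=1, b=1, c=1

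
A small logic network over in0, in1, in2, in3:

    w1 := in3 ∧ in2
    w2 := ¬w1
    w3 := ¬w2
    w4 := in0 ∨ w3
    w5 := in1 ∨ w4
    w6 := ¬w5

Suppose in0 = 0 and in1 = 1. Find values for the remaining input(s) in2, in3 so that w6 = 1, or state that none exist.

With in0 = 0 and in1 = 1 fixed, none of the 4 settings of in2, in3 give w6 = 1.
For example, with in2=0, in3=1:
w1 = in3 ∧ in2 = 1 ∧ 0 = 0
w2 = ¬w1 = ¬0 = 1
w3 = ¬w2 = ¬1 = 0
w4 = in0 ∨ w3 = 0 ∨ 0 = 0
w5 = in1 ∨ w4 = 1 ∨ 0 = 1
w6 = ¬w5 = ¬1 = 0
giving w6 = 0 ≠ 1.

no solution exists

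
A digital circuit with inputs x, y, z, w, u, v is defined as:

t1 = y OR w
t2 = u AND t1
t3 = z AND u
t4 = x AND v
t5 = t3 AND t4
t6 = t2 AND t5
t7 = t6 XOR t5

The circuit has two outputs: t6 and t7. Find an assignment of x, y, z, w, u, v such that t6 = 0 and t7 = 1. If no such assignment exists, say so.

Check with x=1, y=0, z=1, w=0, u=1, v=1:
t1 = y OR w = 0 OR 0 = 0
t2 = u AND t1 = 1 AND 0 = 0
t3 = z AND u = 1 AND 1 = 1
t4 = x AND v = 1 AND 1 = 1
t5 = t3 AND t4 = 1 AND 1 = 1
t6 = t2 AND t5 = 0 AND 1 = 0
t7 = t6 XOR t5 = 0 XOR 1 = 1
So t6 = 0 and t7 = 1.

x=1, y=0, z=1, w=0, u=1, v=1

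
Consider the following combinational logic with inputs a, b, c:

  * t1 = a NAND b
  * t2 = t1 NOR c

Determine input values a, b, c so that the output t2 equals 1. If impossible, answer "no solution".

t2 = t1 NOR c must be 1, so both t1 = 0 and c = 0.
t1 = a NAND b must be 0, so both a = 1 and b = 1.
Check with a=1 b=1 c=0:
t1 = a NAND b = 1 NAND 1 = 0
t2 = t1 NOR c = 0 NOR 0 = 1
So t2 = 1 as required.

a=1 b=1 c=0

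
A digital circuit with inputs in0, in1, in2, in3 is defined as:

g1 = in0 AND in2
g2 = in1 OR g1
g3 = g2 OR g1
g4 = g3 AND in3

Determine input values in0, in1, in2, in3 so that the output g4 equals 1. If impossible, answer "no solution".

g4 = g3 AND in3 must be 1, so both g3 = 1 and in3 = 1.
g3 = g2 OR g1 must be 1, so at least one of g2, g1 is 1.
Check with in0=0, in1=1, in2=0, in3=1:
g1 = in0 AND in2 = 0 AND 0 = 0
g2 = in1 OR g1 = 1 OR 0 = 1
g3 = g2 OR g1 = 1 OR 0 = 1
g4 = g3 AND in3 = 1 AND 1 = 1
So g4 = 1 as required.

in0=0, in1=1, in2=0, in3=1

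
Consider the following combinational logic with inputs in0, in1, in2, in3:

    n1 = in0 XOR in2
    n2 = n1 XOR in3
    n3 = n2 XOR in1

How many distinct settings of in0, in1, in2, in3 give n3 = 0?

n3 = n2 XOR in1 must be 0, so n2 and in1 are equal.
Enumerating the 16 input combinations, 8 give n3 = 0 and 8 give n3 = 1.

8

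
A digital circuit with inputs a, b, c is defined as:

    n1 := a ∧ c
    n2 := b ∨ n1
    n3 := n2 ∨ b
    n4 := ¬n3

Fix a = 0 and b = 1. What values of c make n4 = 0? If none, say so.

c=0

n4 = ¬n3 must be 0, so n3 = 1.
Check with a = 0 and b = 1 and c=0:
n1 = a ∧ c = 0 ∧ 0 = 0
n2 = b ∨ n1 = 1 ∨ 0 = 1
n3 = n2 ∨ b = 1 ∨ 1 = 1
n4 = ¬n3 = ¬1 = 0
So n4 = 0.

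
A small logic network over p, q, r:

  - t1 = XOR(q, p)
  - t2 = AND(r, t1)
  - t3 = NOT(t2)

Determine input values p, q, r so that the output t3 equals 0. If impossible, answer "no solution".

Check with p=1 q=0 r=1:
t1 = XOR(q, p) = XOR(0, 1) = 1
t2 = AND(r, t1) = AND(1, 1) = 1
t3 = NOT(t2) = NOT 1 = 0
So t3 = 0 as required.

p=1 q=0 r=1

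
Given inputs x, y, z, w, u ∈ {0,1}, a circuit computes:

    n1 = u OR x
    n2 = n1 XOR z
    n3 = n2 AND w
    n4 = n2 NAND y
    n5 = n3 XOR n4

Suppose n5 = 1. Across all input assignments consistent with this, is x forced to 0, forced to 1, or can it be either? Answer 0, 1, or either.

either

Both values of x occur among assignments with n5 = 1:
  x=0: x=0, y=0, z=0, w=0, u=0
  x=1: x=1, y=0, z=0, w=0, u=0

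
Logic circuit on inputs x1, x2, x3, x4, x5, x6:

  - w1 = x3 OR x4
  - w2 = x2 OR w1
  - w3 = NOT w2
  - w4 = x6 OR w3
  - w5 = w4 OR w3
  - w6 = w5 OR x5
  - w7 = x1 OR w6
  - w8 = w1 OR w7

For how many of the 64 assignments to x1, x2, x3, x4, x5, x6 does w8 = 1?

63

w8 = w1 OR w7 must be 1, so at least one of w1, w7 is 1.
Enumerating the 64 input combinations, 63 give w8 = 1 and 1 give w8 = 0.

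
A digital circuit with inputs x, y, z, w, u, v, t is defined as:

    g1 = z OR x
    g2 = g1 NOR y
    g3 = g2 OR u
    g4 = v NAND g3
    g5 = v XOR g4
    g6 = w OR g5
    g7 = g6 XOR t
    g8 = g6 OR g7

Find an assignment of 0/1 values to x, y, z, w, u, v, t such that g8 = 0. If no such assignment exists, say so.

x=1, y=0, z=0, w=0, u=0, v=1, t=0

g8 = g6 OR g7 must be 0, so both g6 = 0 and g7 = 0.
g6 = w OR g5 must be 0, so both w = 0 and g5 = 0.
Check with x=1, y=0, z=0, w=0, u=0, v=1, t=0:
g1 = z OR x = 0 OR 1 = 1
g2 = g1 NOR y = 1 NOR 0 = 0
g3 = g2 OR u = 0 OR 0 = 0
g4 = v NAND g3 = 1 NAND 0 = 1
g5 = v XOR g4 = 1 XOR 1 = 0
g6 = w OR g5 = 0 OR 0 = 0
g7 = g6 XOR t = 0 XOR 0 = 0
g8 = g6 OR g7 = 0 OR 0 = 0
So g8 = 0 as required.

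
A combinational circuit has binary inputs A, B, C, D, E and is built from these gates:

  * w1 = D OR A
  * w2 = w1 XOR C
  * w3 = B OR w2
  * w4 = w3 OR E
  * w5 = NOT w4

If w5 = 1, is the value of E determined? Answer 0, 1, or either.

0

w5 = NOT w4 must be 1, so w4 = 0.
w4 = w3 OR E must be 0, so both w3 = 0 and E = 0.
Every assignment with w5 = 1 has E = 0; there are 4 such assignment(s).
  A=0, B=0, C=0, D=0, E=0
  A=0, B=0, C=1, D=1, E=0
  A=1, B=0, C=1, D=0, E=0
  A=1, B=0, C=1, D=1, E=0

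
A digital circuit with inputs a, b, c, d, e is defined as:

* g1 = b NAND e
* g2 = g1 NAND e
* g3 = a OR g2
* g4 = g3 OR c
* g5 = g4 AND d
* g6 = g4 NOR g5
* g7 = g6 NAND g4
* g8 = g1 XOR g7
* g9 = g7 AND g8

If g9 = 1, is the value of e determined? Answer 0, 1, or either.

1

g9 = g7 AND g8 must be 1, so both g7 = 1 and g8 = 1.
Every assignment with g9 = 1 has e = 1; there are 8 such assignment(s).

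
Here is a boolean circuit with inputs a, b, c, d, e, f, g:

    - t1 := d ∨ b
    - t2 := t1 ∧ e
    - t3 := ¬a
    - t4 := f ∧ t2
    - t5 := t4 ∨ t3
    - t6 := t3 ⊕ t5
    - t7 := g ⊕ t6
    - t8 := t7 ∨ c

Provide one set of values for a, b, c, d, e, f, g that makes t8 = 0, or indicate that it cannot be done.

t8 = t7 ∨ c must be 0, so both t7 = 0 and c = 0.
t7 = g ⊕ t6 must be 0, so g and t6 are equal.
Check with a=0, b=1, c=0, d=0, e=1, f=0, g=0:
t1 = d ∨ b = 0 ∨ 1 = 1
t2 = t1 ∧ e = 1 ∧ 1 = 1
t3 = ¬a = ¬0 = 1
t4 = f ∧ t2 = 0 ∧ 1 = 0
t5 = t4 ∨ t3 = 0 ∨ 1 = 1
t6 = t3 ⊕ t5 = 1 ⊕ 1 = 0
t7 = g ⊕ t6 = 0 ⊕ 0 = 0
t8 = t7 ∨ c = 0 ∨ 0 = 0
So t8 = 0 as required.

a=0, b=1, c=0, d=0, e=1, f=0, g=0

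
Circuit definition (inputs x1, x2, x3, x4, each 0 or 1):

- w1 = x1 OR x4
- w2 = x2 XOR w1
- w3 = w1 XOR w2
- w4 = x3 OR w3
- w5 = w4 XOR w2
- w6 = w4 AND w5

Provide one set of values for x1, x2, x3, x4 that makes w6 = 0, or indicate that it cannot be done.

w6 = w4 AND w5 must be 0, so at least one of w4, w5 is 0.
Check with x1=1 x2=0 x3=0 x4=1:
w1 = x1 OR x4 = 1 OR 1 = 1
w2 = x2 XOR w1 = 0 XOR 1 = 1
w3 = w1 XOR w2 = 1 XOR 1 = 0
w4 = x3 OR w3 = 0 OR 0 = 0
w5 = w4 XOR w2 = 0 XOR 1 = 1
w6 = w4 AND w5 = 0 AND 1 = 0
So w6 = 0 as required.

x1=1 x2=0 x3=0 x4=1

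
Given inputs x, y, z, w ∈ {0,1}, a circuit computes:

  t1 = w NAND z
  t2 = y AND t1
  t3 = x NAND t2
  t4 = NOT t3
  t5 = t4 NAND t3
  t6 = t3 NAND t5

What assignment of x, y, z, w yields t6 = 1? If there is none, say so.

x=1 y=1 z=1 w=0

Check with x=1 y=1 z=1 w=0:
t1 = w NAND z = 0 NAND 1 = 1
t2 = y AND t1 = 1 AND 1 = 1
t3 = x NAND t2 = 1 NAND 1 = 0
t4 = NOT t3 = NOT 0 = 1
t5 = t4 NAND t3 = 1 NAND 0 = 1
t6 = t3 NAND t5 = 0 NAND 1 = 1
So t6 = 1 as required.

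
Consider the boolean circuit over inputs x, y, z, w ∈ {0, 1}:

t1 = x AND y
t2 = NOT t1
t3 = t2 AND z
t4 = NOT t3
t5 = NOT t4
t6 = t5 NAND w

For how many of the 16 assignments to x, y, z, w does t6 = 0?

t6 = t5 NAND w must be 0, so both t5 = 1 and w = 1.
Satisfying assignments:
  x=0, y=0, z=1, w=1
  x=0, y=1, z=1, w=1
  x=1, y=0, z=1, w=1

3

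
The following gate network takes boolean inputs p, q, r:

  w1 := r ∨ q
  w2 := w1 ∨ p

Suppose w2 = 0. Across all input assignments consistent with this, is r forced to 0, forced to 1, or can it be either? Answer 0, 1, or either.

w2 = w1 ∨ p must be 0, so both w1 = 0 and p = 0.
w1 = r ∨ q must be 0, so both r = 0 and q = 0.
Every assignment with w2 = 0 has r = 0; there are 1 such assignment(s).
  p=0, q=0, r=0

0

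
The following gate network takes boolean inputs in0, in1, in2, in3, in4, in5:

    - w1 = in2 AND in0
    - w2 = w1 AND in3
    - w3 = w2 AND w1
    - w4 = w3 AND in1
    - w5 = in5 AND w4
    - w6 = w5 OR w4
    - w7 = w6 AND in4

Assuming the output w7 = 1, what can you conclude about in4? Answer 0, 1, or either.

w7 = w6 AND in4 must be 1, so both w6 = 1 and in4 = 1.
Every assignment with w7 = 1 has in4 = 1; there are 2 such assignment(s).
  in0=1, in1=1, in2=1, in3=1, in4=1, in5=0
  in0=1, in1=1, in2=1, in3=1, in4=1, in5=1

1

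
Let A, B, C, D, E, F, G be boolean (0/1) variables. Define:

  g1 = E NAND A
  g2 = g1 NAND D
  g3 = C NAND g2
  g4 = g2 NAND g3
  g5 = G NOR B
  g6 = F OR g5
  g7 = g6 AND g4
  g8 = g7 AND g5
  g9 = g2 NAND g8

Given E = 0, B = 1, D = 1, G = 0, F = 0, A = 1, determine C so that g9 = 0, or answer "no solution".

With E = 0, B = 1, D = 1, G = 0, F = 0, A = 1 fixed, none of the 2 settings of C give g9 = 0.
For example, with C=1:
g1 = E NAND A = 0 NAND 1 = 1
g2 = g1 NAND D = 1 NAND 1 = 0
g3 = C NAND g2 = 1 NAND 0 = 1
g4 = g2 NAND g3 = 0 NAND 1 = 1
g5 = G NOR B = 0 NOR 1 = 0
g6 = F OR g5 = 0 OR 0 = 0
g7 = g6 AND g4 = 0 AND 1 = 0
g8 = g7 AND g5 = 0 AND 0 = 0
g9 = g2 NAND g8 = 0 NAND 0 = 1
giving g9 = 1 ≠ 0.

no solution exists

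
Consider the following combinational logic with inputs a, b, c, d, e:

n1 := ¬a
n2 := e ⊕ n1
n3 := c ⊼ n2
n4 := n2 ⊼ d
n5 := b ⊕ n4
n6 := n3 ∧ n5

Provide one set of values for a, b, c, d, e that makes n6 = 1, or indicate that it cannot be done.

Check with a=0 b=0 c=1 d=1 e=1:
n1 = ¬a = ¬0 = 1
n2 = e ⊕ n1 = 1 ⊕ 1 = 0
n3 = c ⊼ n2 = 1 ⊼ 0 = 1
n4 = n2 ⊼ d = 0 ⊼ 1 = 1
n5 = b ⊕ n4 = 0 ⊕ 1 = 1
n6 = n3 ∧ n5 = 1 ∧ 1 = 1
So n6 = 1 as required.

a=0 b=0 c=1 d=1 e=1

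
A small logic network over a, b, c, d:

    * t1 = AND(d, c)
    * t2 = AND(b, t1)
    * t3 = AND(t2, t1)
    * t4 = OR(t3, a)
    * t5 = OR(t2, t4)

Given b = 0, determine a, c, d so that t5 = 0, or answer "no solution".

a=0 c=0 d=1

Check with b = 0 and a=0, c=0, d=1:
t1 = AND(d, c) = AND(1, 0) = 0
t2 = AND(b, t1) = AND(0, 0) = 0
t3 = AND(t2, t1) = AND(0, 0) = 0
t4 = OR(t3, a) = OR(0, 0) = 0
t5 = OR(t2, t4) = OR(0, 0) = 0
So t5 = 0.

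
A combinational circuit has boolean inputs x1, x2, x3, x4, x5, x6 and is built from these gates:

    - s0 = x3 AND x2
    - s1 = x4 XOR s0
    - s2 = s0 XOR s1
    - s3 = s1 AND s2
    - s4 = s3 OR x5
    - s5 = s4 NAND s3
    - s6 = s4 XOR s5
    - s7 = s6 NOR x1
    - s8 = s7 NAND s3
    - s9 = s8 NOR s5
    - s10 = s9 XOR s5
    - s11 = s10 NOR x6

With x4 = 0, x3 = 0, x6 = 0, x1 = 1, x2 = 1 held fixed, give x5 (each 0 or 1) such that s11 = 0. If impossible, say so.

Check with x4 = 0, x3 = 0, x6 = 0, x1 = 1, x2 = 1 and x5=0:
s0 = x3 AND x2 = 0 AND 1 = 0
s1 = x4 XOR s0 = 0 XOR 0 = 0
s2 = s0 XOR s1 = 0 XOR 0 = 0
s3 = s1 AND s2 = 0 AND 0 = 0
s4 = s3 OR x5 = 0 OR 0 = 0
s5 = s4 NAND s3 = 0 NAND 0 = 1
s6 = s4 XOR s5 = 0 XOR 1 = 1
s7 = s6 NOR x1 = 1 NOR 1 = 0
s8 = s7 NAND s3 = 0 NAND 0 = 1
s9 = s8 NOR s5 = 1 NOR 1 = 0
s10 = s9 XOR s5 = 0 XOR 1 = 1
s11 = s10 NOR x6 = 1 NOR 0 = 0
So s11 = 0.

x5=0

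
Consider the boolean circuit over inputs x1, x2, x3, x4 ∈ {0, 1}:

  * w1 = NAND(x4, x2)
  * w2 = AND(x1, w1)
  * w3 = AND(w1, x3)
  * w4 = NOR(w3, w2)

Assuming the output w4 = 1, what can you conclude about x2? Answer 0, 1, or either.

either

Both values of x2 occur among assignments with w4 = 1:
  x2=0: x1=0, x2=0, x3=0, x4=0
  x2=1: x1=0, x2=1, x3=0, x4=0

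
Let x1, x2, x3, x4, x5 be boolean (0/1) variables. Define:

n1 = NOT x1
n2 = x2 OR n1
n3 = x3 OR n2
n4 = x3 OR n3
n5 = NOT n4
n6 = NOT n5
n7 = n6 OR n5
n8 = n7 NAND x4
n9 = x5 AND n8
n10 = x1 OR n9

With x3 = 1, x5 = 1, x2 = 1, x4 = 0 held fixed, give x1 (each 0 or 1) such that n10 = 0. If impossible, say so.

no solution exists

With x3 = 1, x5 = 1, x2 = 1, x4 = 0 fixed, none of the 2 settings of x1 give n10 = 0.
For example, with x1=1:
n1 = NOT x1 = NOT 1 = 0
n2 = x2 OR n1 = 1 OR 0 = 1
n3 = x3 OR n2 = 1 OR 1 = 1
n4 = x3 OR n3 = 1 OR 1 = 1
n5 = NOT n4 = NOT 1 = 0
n6 = NOT n5 = NOT 0 = 1
n7 = n6 OR n5 = 1 OR 0 = 1
n8 = n7 NAND x4 = 1 NAND 0 = 1
n9 = x5 AND n8 = 1 AND 1 = 1
n10 = x1 OR n9 = 1 OR 1 = 1
giving n10 = 1 ≠ 0.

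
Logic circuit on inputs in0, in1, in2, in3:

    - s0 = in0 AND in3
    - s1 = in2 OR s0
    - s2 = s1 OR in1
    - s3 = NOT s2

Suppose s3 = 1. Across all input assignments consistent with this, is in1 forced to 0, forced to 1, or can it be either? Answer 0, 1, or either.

0

s3 = NOT s2 must be 1, so s2 = 0.
s2 = s1 OR in1 must be 0, so both s1 = 0 and in1 = 0.
Every assignment with s3 = 1 has in1 = 0; there are 3 such assignment(s).
  in0=0, in1=0, in2=0, in3=0
  in0=0, in1=0, in2=0, in3=1
  in0=1, in1=0, in2=0, in3=0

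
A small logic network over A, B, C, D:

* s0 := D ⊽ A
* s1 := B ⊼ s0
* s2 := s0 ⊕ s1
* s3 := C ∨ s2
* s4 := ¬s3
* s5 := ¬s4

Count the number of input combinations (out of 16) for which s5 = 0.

1

s5 = ¬s4 must be 0, so s4 = 1.
s4 = ¬s3 must be 1, so s3 = 0.
s3 = C ∨ s2 must be 0, so both C = 0 and s2 = 0.
Satisfying assignments:
  A=0, B=0, C=0, D=0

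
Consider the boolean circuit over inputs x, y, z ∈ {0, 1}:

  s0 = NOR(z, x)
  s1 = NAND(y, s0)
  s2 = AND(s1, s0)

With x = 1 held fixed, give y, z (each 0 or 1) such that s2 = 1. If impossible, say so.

With x = 1 fixed, none of the 4 settings of y, z give s2 = 1.
For example, with y=1, z=0:
s0 = NOR(z, x) = NOR(0, 1) = 0
s1 = NAND(y, s0) = NAND(1, 0) = 1
s2 = AND(s1, s0) = AND(1, 0) = 0
giving s2 = 0 ≠ 1.

no solution exists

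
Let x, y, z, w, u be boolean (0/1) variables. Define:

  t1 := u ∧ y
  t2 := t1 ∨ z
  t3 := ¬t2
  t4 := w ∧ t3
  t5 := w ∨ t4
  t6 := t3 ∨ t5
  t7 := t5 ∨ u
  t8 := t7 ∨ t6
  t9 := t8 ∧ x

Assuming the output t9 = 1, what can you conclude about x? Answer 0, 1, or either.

1

t9 = t8 ∧ x must be 1, so both t8 = 1 and x = 1.
t8 = t7 ∨ t6 must be 1, so at least one of t7, t6 is 1.
Every assignment with t9 = 1 has x = 1; there are 14 such assignment(s).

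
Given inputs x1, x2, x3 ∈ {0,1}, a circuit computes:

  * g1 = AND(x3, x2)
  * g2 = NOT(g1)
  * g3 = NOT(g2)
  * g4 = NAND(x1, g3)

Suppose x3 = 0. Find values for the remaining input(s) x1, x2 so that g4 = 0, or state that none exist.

With x3 = 0 fixed, none of the 4 settings of x1, x2 give g4 = 0.
For example, with x1=0, x2=1:
g1 = AND(x3, x2) = AND(0, 1) = 0
g2 = NOT(g1) = NOT 0 = 1
g3 = NOT(g2) = NOT 1 = 0
g4 = NAND(x1, g3) = NAND(0, 0) = 1
giving g4 = 1 ≠ 0.

no solution exists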